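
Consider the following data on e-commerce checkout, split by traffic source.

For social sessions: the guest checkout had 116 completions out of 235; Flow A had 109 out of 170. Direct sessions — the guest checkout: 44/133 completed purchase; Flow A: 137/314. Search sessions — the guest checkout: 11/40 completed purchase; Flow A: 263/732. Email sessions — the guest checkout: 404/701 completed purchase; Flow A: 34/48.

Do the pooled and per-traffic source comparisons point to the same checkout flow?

No

Social: the guest checkout 116/235 = 49.4%, Flow A 109/170 = 64.1% → Flow A
Direct: the guest checkout 44/133 = 33.1%, Flow A 137/314 = 43.6% → Flow A
Search: the guest checkout 11/40 = 27.5%, Flow A 263/732 = 35.9% → Flow A
Email: the guest checkout 404/701 = 57.6%, Flow A 34/48 = 70.8% → Flow A
Overall: the guest checkout 575/1109 = 51.8%, Flow A 543/1264 = 43.0% → the guest checkout
Flow A wins each traffic group but the guest checkout wins overall — the comparison reverses. Flow A's sessions skew toward search, which has a lower base rate.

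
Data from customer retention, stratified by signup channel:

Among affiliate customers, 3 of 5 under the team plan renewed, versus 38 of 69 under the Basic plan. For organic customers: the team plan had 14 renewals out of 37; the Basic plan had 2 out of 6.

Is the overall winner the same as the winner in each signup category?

No

Affiliate: the team plan 3/5 = 60.0%, the Basic plan 38/69 = 55.1% → the team plan
Organic: the team plan 14/37 = 37.8%, the Basic plan 2/6 = 33.3% → the team plan
Overall: the team plan 17/42 = 40.5%, the Basic plan 40/75 = 53.3% → the Basic plan
The team plan wins each signup group but the Basic plan wins overall — the comparison reverses. The team plan's customers skew toward organic, which has a lower base rate.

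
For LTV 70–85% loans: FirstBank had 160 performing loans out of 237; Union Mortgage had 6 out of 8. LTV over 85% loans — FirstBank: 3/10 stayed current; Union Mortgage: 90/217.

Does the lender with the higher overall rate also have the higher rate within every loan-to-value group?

No

LTV 70–85%: FirstBank 160/237 = 67.5%, Union Mortgage 6/8 = 75.0% → Union Mortgage
LTV over 85%: FirstBank 3/10 = 30.0%, Union Mortgage 90/217 = 41.5% → Union Mortgage
Overall: FirstBank 163/247 = 66.0%, Union Mortgage 96/225 = 42.7% → FirstBank
Union Mortgage wins each loan-to-value group but FirstBank wins overall — the comparison reverses. Union Mortgage's loans skew toward LTV over 85%, which has a lower base rate.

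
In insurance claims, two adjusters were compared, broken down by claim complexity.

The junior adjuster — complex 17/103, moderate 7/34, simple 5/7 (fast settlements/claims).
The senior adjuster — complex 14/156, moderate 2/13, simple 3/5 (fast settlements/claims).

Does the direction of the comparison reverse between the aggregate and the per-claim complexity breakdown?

No

Complex: the junior adjuster 17/103 = 16.5%, the senior adjuster 14/156 = 9.0% → the junior adjuster
Moderate: the junior adjuster 7/34 = 20.6%, the senior adjuster 2/13 = 15.4% → the junior adjuster
Simple: the junior adjuster 5/7 = 71.4%, the senior adjuster 3/5 = 60.0% → the junior adjuster
Overall: the junior adjuster 29/144 = 20.1%, the senior adjuster 19/174 = 10.9% → the junior adjuster
The junior adjuster wins overall and in every claim group — no reversal.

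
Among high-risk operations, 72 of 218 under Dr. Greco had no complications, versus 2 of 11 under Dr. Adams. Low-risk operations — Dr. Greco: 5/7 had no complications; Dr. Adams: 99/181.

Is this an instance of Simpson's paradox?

High-risk: Dr. Greco 72/218 = 33.0%, Dr. Adams 2/11 = 18.2% → Dr. Greco
Low-risk: Dr. Greco 5/7 = 71.4%, Dr. Adams 99/181 = 54.7% → Dr. Greco
Overall: Dr. Greco 77/225 = 34.2%, Dr. Adams 101/192 = 52.6% → Dr. Adams
Dr. Greco wins each patient risk group but Dr. Adams wins overall — the comparison reverses. Dr. Greco's operations skew toward high-risk, which has a lower base rate.

Yes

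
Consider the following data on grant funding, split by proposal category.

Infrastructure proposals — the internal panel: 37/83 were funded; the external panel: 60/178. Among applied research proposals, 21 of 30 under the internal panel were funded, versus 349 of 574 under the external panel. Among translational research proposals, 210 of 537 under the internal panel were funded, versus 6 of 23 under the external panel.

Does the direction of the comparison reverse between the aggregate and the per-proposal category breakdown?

Yes

Infrastructure: the internal panel 37/83 = 44.6%, the external panel 60/178 = 33.7% → the internal panel
Applied research: the internal panel 21/30 = 70.0%, the external panel 349/574 = 60.8% → the internal panel
Translational research: the internal panel 210/537 = 39.1%, the external panel 6/23 = 26.1% → the internal panel
Overall: the internal panel 268/650 = 41.2%, the external panel 415/775 = 53.5% → the external panel
The internal panel wins each proposal group but the external panel wins overall — the comparison reverses. The internal panel's proposals skew toward translational research, which has a lower base rate.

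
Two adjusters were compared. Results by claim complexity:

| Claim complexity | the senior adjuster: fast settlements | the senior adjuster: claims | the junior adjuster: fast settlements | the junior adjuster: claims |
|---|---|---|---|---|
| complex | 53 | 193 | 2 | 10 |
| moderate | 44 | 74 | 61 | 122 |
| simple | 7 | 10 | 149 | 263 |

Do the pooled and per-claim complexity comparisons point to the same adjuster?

Complex: the senior adjuster 53/193 = 27.5%, the junior adjuster 2/10 = 20.0% → the senior adjuster
Moderate: the senior adjuster 44/74 = 59.5%, the junior adjuster 61/122 = 50.0% → the senior adjuster
Simple: the senior adjuster 7/10 = 70.0%, the junior adjuster 149/263 = 56.7% → the senior adjuster
Overall: the senior adjuster 104/277 = 37.5%, the junior adjuster 212/395 = 53.7% → the junior adjuster
The senior adjuster wins each claim group but the junior adjuster wins overall — the comparison reverses. The senior adjuster's claims skew toward complex, which has a lower base rate.

No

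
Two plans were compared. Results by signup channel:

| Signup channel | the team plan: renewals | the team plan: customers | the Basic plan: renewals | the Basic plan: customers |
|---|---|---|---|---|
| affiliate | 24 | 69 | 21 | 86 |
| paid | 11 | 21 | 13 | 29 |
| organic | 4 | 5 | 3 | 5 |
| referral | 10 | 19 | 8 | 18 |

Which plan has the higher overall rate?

the team plan

Affiliate: the team plan 24/69 = 34.8%, the Basic plan 21/86 = 24.4% → the team plan
Paid: the team plan 11/21 = 52.4%, the Basic plan 13/29 = 44.8% → the team plan
Organic: the team plan 4/5 = 80.0%, the Basic plan 3/5 = 60.0% → the team plan
Referral: the team plan 10/19 = 52.6%, the Basic plan 8/18 = 44.4% → the team plan
Overall: the team plan 49/114 = 43.0%, the Basic plan 45/138 = 32.6% → the team plan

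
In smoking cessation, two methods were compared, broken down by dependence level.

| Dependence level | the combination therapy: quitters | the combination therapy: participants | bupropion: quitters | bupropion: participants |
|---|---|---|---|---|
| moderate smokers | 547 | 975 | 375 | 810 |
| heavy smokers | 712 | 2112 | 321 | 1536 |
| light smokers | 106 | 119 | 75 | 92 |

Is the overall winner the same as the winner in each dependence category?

Yes

Moderate smokers: the combination therapy 547/975 = 56.1%, bupropion 375/810 = 46.3% → the combination therapy
Heavy smokers: the combination therapy 712/2112 = 33.7%, bupropion 321/1536 = 20.9% → the combination therapy
Light smokers: the combination therapy 106/119 = 89.1%, bupropion 75/92 = 81.5% → the combination therapy
Overall: the combination therapy 1365/3206 = 42.6%, bupropion 771/2438 = 31.6% → the combination therapy
The combination therapy wins overall and in every dependence group — no reversal.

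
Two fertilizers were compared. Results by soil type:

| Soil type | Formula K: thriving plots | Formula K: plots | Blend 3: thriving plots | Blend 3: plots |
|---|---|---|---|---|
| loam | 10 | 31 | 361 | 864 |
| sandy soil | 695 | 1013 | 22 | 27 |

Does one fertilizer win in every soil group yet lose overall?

Yes

Loam: Formula K 10/31 = 32.3%, Blend 3 361/864 = 41.8% → Blend 3
Sandy soil: Formula K 695/1013 = 68.6%, Blend 3 22/27 = 81.5% → Blend 3
Overall: Formula K 705/1044 = 67.5%, Blend 3 383/891 = 43.0% → Formula K
Blend 3 wins each soil group but Formula K wins overall — the comparison reverses. Blend 3's plots skew toward loam, which has a lower base rate.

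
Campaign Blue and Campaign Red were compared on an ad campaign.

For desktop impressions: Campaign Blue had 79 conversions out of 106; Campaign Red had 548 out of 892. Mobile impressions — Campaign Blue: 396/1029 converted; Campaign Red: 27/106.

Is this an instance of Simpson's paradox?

Desktop: Campaign Blue 79/106 = 74.5%, Campaign Red 548/892 = 61.4% → Campaign Blue
Mobile: Campaign Blue 396/1029 = 38.5%, Campaign Red 27/106 = 25.5% → Campaign Blue
Overall: Campaign Blue 475/1135 = 41.9%, Campaign Red 575/998 = 57.6% → Campaign Red
Campaign Blue wins each device group but Campaign Red wins overall — the comparison reverses. Campaign Blue's impressions skew toward mobile, which has a lower base rate.

Yes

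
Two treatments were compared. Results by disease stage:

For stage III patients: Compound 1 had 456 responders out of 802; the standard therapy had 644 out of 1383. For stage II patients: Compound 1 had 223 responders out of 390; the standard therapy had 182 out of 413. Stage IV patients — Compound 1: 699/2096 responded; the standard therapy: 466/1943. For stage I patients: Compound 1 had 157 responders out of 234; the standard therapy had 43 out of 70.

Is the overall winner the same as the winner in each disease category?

Yes

Stage III: Compound 1 456/802 = 56.9%, the standard therapy 644/1383 = 46.6% → Compound 1
Stage II: Compound 1 223/390 = 57.2%, the standard therapy 182/413 = 44.1% → Compound 1
Stage IV: Compound 1 699/2096 = 33.3%, the standard therapy 466/1943 = 24.0% → Compound 1
Stage I: Compound 1 157/234 = 67.1%, the standard therapy 43/70 = 61.4% → Compound 1
Overall: Compound 1 1535/3522 = 43.6%, the standard therapy 1335/3809 = 35.0% → Compound 1
Compound 1 wins overall and in every disease group — no reversal.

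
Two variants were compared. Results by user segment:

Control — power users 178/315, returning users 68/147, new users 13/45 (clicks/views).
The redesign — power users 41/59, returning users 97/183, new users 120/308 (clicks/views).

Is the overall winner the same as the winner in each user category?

Power users: Control 178/315 = 56.5%, the redesign 41/59 = 69.5% → the redesign
Returning users: Control 68/147 = 46.3%, the redesign 97/183 = 53.0% → the redesign
New users: Control 13/45 = 28.9%, the redesign 120/308 = 39.0% → the redesign
Overall: Control 259/507 = 51.1%, the redesign 258/550 = 46.9% → Control
The redesign wins each user group but Control wins overall — the comparison reverses. The redesign's views skew toward new users, which has a lower base rate.

No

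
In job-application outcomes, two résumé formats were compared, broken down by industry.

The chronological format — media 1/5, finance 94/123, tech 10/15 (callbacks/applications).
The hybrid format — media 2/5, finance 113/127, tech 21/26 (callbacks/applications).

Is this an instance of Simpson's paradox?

Media: the chronological format 1/5 = 20.0%, the hybrid format 2/5 = 40.0% → the hybrid format
Finance: the chronological format 94/123 = 76.4%, the hybrid format 113/127 = 89.0% → the hybrid format
Tech: the chronological format 10/15 = 66.7%, the hybrid format 21/26 = 80.8% → the hybrid format
Overall: the chronological format 105/143 = 73.4%, the hybrid format 136/158 = 86.1% → the hybrid format
The hybrid format wins overall and in every industry group — no reversal.

No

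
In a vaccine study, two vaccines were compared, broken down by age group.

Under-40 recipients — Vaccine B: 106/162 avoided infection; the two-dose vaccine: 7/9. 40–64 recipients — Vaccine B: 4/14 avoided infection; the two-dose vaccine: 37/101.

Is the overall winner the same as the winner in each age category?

No

Under-40: Vaccine B 106/162 = 65.4%, the two-dose vaccine 7/9 = 77.8% → the two-dose vaccine
40–64: Vaccine B 4/14 = 28.6%, the two-dose vaccine 37/101 = 36.6% → the two-dose vaccine
Overall: Vaccine B 110/176 = 62.5%, the two-dose vaccine 44/110 = 40.0% → Vaccine B
The two-dose vaccine wins each age group but Vaccine B wins overall — the comparison reverses. The two-dose vaccine's recipients skew toward 40–64, which has a lower base rate.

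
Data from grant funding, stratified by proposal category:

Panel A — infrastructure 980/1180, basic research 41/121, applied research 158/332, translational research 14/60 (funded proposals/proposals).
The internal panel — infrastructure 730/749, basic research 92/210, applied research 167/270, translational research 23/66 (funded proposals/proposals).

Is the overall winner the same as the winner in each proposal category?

Yes

Infrastructure: Panel A 980/1180 = 83.1%, the internal panel 730/749 = 97.5% → the internal panel
Basic research: Panel A 41/121 = 33.9%, the internal panel 92/210 = 43.8% → the internal panel
Applied research: Panel A 158/332 = 47.6%, the internal panel 167/270 = 61.9% → the internal panel
Translational research: Panel A 14/60 = 23.3%, the internal panel 23/66 = 34.8% → the internal panel
Overall: Panel A 1193/1693 = 70.5%, the internal panel 1012/1295 = 78.1% → the internal panel
The internal panel wins overall and in every proposal group — no reversal.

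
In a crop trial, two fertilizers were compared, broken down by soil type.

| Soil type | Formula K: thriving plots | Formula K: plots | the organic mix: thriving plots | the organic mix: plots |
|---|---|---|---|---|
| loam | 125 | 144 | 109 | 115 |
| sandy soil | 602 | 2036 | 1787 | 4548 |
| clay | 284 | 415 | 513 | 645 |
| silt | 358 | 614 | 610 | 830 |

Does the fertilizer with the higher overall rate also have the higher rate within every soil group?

Yes

Loam: Formula K 125/144 = 86.8%, the organic mix 109/115 = 94.8% → the organic mix
Sandy soil: Formula K 602/2036 = 29.6%, the organic mix 1787/4548 = 39.3% → the organic mix
Clay: Formula K 284/415 = 68.4%, the organic mix 513/645 = 79.5% → the organic mix
Silt: Formula K 358/614 = 58.3%, the organic mix 610/830 = 73.5% → the organic mix
Overall: Formula K 1369/3209 = 42.7%, the organic mix 3019/6138 = 49.2% → the organic mix
The organic mix wins overall and in every soil group — no reversal.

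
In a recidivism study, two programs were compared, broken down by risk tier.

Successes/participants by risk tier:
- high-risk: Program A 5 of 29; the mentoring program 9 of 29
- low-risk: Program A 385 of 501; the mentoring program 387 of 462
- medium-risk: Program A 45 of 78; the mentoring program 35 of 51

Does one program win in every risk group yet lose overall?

No

High-risk: Program A 5/29 = 17.2%, the mentoring program 9/29 = 31.0% → the mentoring program
Low-risk: Program A 385/501 = 76.8%, the mentoring program 387/462 = 83.8% → the mentoring program
Medium-risk: Program A 45/78 = 57.7%, the mentoring program 35/51 = 68.6% → the mentoring program
Overall: Program A 435/608 = 71.5%, the mentoring program 431/542 = 79.5% → the mentoring program
The mentoring program wins overall and in every risk group — no reversal.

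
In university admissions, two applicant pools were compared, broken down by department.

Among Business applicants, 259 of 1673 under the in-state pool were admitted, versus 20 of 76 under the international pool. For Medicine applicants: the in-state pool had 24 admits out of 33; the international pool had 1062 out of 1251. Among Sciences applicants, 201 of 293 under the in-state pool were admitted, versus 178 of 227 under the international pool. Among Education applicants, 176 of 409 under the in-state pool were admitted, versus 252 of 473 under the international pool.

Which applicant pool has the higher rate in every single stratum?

Business: the in-state pool 259/1673 = 15.5%, the international pool 20/76 = 26.3% → the international pool
Medicine: the in-state pool 24/33 = 72.7%, the international pool 1062/1251 = 84.9% → the international pool
Sciences: the in-state pool 201/293 = 68.6%, the international pool 178/227 = 78.4% → the international pool
Education: the in-state pool 176/409 = 43.0%, the international pool 252/473 = 53.3% → the international pool
The international pool has the higher rate in all 4 groups.

the international pool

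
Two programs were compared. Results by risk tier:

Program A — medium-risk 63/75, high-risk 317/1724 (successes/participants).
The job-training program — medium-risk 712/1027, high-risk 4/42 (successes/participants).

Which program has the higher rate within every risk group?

Medium-risk: Program A 63/75 = 84.0%, the job-training program 712/1027 = 69.3% → Program A
High-risk: Program A 317/1724 = 18.4%, the job-training program 4/42 = 9.5% → Program A
Program A has the higher rate in both groups.

Program A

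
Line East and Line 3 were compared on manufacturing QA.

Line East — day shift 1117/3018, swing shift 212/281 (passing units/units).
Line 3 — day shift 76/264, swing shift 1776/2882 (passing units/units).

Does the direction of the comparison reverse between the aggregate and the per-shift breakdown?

Day shift: Line East 1117/3018 = 37.0%, Line 3 76/264 = 28.8% → Line East
Swing shift: Line East 212/281 = 75.4%, Line 3 1776/2882 = 61.6% → Line East
Overall: Line East 1329/3299 = 40.3%, Line 3 1852/3146 = 58.9% → Line 3
Line East wins each shift group but Line 3 wins overall — the comparison reverses. Line East's units skew toward day shift, which has a lower base rate.

Yes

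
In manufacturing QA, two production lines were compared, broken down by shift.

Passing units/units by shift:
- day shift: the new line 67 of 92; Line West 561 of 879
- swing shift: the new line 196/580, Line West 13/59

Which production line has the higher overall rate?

Day shift: the new line 67/92 = 72.8%, Line West 561/879 = 63.8% → the new line
Swing shift: the new line 196/580 = 33.8%, Line West 13/59 = 22.0% → the new line
Overall: the new line 263/672 = 39.1%, Line West 574/938 = 61.2% → Line West
(The new line wins every shift group but Line West wins overall — the new line's units skew toward the low-rate swing shift group.)

Line West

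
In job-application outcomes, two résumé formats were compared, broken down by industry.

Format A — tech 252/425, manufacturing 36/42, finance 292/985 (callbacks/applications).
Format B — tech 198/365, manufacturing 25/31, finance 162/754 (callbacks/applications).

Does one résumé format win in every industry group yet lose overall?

No

Tech: Format A 252/425 = 59.3%, Format B 198/365 = 54.2% → Format A
Manufacturing: Format A 36/42 = 85.7%, Format B 25/31 = 80.6% → Format A
Finance: Format A 292/985 = 29.6%, Format B 162/754 = 21.5% → Format A
Overall: Format A 580/1452 = 39.9%, Format B 385/1150 = 33.5% → Format A
Format A wins overall and in every industry group — no reversal.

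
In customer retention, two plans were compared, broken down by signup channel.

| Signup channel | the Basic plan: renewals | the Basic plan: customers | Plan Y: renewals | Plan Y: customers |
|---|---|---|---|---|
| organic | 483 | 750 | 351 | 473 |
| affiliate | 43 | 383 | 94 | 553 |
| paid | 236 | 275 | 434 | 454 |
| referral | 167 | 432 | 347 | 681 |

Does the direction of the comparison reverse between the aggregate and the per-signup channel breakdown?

No

Organic: the Basic plan 483/750 = 64.4%, Plan Y 351/473 = 74.2% → Plan Y
Affiliate: the Basic plan 43/383 = 11.2%, Plan Y 94/553 = 17.0% → Plan Y
Paid: the Basic plan 236/275 = 85.8%, Plan Y 434/454 = 95.6% → Plan Y
Referral: the Basic plan 167/432 = 38.7%, Plan Y 347/681 = 51.0% → Plan Y
Overall: the Basic plan 929/1840 = 50.5%, Plan Y 1226/2161 = 56.7% → Plan Y
Plan Y wins overall and in every signup group — no reversal.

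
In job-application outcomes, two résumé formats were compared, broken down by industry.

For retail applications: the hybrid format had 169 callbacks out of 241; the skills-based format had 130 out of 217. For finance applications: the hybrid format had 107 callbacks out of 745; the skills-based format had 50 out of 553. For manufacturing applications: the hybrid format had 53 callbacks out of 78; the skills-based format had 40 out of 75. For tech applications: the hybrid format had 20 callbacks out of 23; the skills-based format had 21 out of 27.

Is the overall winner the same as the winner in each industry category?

Yes

Retail: the hybrid format 169/241 = 70.1%, the skills-based format 130/217 = 59.9% → the hybrid format
Finance: the hybrid format 107/745 = 14.4%, the skills-based format 50/553 = 9.0% → the hybrid format
Manufacturing: the hybrid format 53/78 = 67.9%, the skills-based format 40/75 = 53.3% → the hybrid format
Tech: the hybrid format 20/23 = 87.0%, the skills-based format 21/27 = 77.8% → the hybrid format
Overall: the hybrid format 349/1087 = 32.1%, the skills-based format 241/872 = 27.6% → the hybrid format
The hybrid format wins overall and in every industry group — no reversal.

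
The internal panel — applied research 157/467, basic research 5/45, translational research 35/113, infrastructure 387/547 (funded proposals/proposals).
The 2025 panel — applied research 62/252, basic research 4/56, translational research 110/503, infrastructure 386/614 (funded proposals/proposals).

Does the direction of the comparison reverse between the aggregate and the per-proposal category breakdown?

Applied research: the internal panel 157/467 = 33.6%, the 2025 panel 62/252 = 24.6% → the internal panel
Basic research: the internal panel 5/45 = 11.1%, the 2025 panel 4/56 = 7.1% → the internal panel
Translational research: the internal panel 35/113 = 31.0%, the 2025 panel 110/503 = 21.9% → the internal panel
Infrastructure: the internal panel 387/547 = 70.7%, the 2025 panel 386/614 = 62.9% → the internal panel
Overall: the internal panel 584/1172 = 49.8%, the 2025 panel 562/1425 = 39.4% → the internal panel
The internal panel wins overall and in every proposal group — no reversal.

No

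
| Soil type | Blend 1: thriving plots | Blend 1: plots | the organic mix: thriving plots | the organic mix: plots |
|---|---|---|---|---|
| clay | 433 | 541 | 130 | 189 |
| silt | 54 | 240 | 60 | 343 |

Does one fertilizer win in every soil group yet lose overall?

Clay: Blend 1 433/541 = 80.0%, the organic mix 130/189 = 68.8% → Blend 1
Silt: Blend 1 54/240 = 22.5%, the organic mix 60/343 = 17.5% → Blend 1
Overall: Blend 1 487/781 = 62.4%, the organic mix 190/532 = 35.7% → Blend 1
Blend 1 wins overall and in every soil group — no reversal.

No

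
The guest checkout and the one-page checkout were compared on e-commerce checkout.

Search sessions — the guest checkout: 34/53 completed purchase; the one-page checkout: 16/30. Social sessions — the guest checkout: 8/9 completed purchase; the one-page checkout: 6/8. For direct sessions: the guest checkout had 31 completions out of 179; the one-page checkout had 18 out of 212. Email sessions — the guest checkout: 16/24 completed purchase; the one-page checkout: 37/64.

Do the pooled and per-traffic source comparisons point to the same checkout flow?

Search: the guest checkout 34/53 = 64.2%, the one-page checkout 16/30 = 53.3% → the guest checkout
Social: the guest checkout 8/9 = 88.9%, the one-page checkout 6/8 = 75.0% → the guest checkout
Direct: the guest checkout 31/179 = 17.3%, the one-page checkout 18/212 = 8.5% → the guest checkout
Email: the guest checkout 16/24 = 66.7%, the one-page checkout 37/64 = 57.8% → the guest checkout
Overall: the guest checkout 89/265 = 33.6%, the one-page checkout 77/314 = 24.5% → the guest checkout
The guest checkout wins overall and in every traffic group — no reversal.

Yes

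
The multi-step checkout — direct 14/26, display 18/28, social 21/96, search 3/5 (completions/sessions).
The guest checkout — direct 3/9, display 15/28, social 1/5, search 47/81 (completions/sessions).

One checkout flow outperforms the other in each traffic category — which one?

the multi-step checkout

Direct: the multi-step checkout 14/26 = 53.8%, the guest checkout 3/9 = 33.3% → the multi-step checkout
Display: the multi-step checkout 18/28 = 64.3%, the guest checkout 15/28 = 53.6% → the multi-step checkout
Social: the multi-step checkout 21/96 = 21.9%, the guest checkout 1/5 = 20.0% → the multi-step checkout
Search: the multi-step checkout 3/5 = 60.0%, the guest checkout 47/81 = 58.0% → the multi-step checkout
The multi-step checkout has the higher rate in all 4 groups.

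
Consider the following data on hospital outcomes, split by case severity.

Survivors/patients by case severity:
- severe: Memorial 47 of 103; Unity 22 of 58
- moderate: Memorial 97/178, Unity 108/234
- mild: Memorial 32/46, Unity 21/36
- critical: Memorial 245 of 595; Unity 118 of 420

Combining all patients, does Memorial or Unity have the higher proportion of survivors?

Severe: Memorial 47/103 = 45.6%, Unity 22/58 = 37.9% → Memorial
Moderate: Memorial 97/178 = 54.5%, Unity 108/234 = 46.2% → Memorial
Mild: Memorial 32/46 = 69.6%, Unity 21/36 = 58.3% → Memorial
Critical: Memorial 245/595 = 41.2%, Unity 118/420 = 28.1% → Memorial
Overall: Memorial 421/922 = 45.7%, Unity 269/748 = 36.0% → Memorial

Memorial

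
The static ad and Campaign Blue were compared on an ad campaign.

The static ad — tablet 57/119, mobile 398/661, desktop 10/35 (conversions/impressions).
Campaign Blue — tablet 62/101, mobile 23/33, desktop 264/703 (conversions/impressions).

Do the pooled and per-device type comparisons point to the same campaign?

Tablet: the static ad 57/119 = 47.9%, Campaign Blue 62/101 = 61.4% → Campaign Blue
Mobile: the static ad 398/661 = 60.2%, Campaign Blue 23/33 = 69.7% → Campaign Blue
Desktop: the static ad 10/35 = 28.6%, Campaign Blue 264/703 = 37.6% → Campaign Blue
Overall: the static ad 465/815 = 57.1%, Campaign Blue 349/837 = 41.7% → the static ad
Campaign Blue wins each device group but the static ad wins overall — the comparison reverses. Campaign Blue's impressions skew toward desktop, which has a lower base rate.

No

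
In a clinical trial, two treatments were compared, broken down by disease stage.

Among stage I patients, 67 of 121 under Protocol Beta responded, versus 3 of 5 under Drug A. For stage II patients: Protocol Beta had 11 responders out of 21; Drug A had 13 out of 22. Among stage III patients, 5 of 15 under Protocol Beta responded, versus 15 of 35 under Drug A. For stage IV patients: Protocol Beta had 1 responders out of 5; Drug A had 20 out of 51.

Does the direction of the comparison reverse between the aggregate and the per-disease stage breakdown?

Stage I: Protocol Beta 67/121 = 55.4%, Drug A 3/5 = 60.0% → Drug A
Stage II: Protocol Beta 11/21 = 52.4%, Drug A 13/22 = 59.1% → Drug A
Stage III: Protocol Beta 5/15 = 33.3%, Drug A 15/35 = 42.9% → Drug A
Stage IV: Protocol Beta 1/5 = 20.0%, Drug A 20/51 = 39.2% → Drug A
Overall: Protocol Beta 84/162 = 51.9%, Drug A 51/113 = 45.1% → Protocol Beta
Drug A wins each disease group but Protocol Beta wins overall — the comparison reverses. Drug A's patients skew toward stage IV, which has a lower base rate.

Yes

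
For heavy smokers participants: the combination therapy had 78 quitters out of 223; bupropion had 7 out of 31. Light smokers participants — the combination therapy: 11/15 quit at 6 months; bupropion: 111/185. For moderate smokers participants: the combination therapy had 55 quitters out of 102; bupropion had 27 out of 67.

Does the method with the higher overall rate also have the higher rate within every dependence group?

Heavy smokers: the combination therapy 78/223 = 35.0%, bupropion 7/31 = 22.6% → the combination therapy
Light smokers: the combination therapy 11/15 = 73.3%, bupropion 111/185 = 60.0% → the combination therapy
Moderate smokers: the combination therapy 55/102 = 53.9%, bupropion 27/67 = 40.3% → the combination therapy
Overall: the combination therapy 144/340 = 42.4%, bupropion 145/283 = 51.2% → bupropion
The combination therapy wins each dependence group but bupropion wins overall — the comparison reverses. The combination therapy's participants skew toward heavy smokers, which has a lower base rate.

No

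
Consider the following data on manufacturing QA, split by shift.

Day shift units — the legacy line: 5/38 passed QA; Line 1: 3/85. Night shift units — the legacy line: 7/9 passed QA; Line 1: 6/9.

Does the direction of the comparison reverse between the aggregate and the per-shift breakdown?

No

Day shift: the legacy line 5/38 = 13.2%, Line 1 3/85 = 3.5% → the legacy line
Night shift: the legacy line 7/9 = 77.8%, Line 1 6/9 = 66.7% → the legacy line
Overall: the legacy line 12/47 = 25.5%, Line 1 9/94 = 9.6% → the legacy line
The legacy line wins overall and in every shift group — no reversal.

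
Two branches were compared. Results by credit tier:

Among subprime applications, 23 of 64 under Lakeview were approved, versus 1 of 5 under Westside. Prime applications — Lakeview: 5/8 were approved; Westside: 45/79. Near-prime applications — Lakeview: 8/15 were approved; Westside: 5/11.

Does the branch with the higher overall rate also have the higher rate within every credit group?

No

Subprime: Lakeview 23/64 = 35.9%, Westside 1/5 = 20.0% → Lakeview
Prime: Lakeview 5/8 = 62.5%, Westside 45/79 = 57.0% → Lakeview
Near-prime: Lakeview 8/15 = 53.3%, Westside 5/11 = 45.5% → Lakeview
Overall: Lakeview 36/87 = 41.4%, Westside 51/95 = 53.7% → Westside
Lakeview wins each credit group but Westside wins overall — the comparison reverses. Lakeview's applications skew toward subprime, which has a lower base rate.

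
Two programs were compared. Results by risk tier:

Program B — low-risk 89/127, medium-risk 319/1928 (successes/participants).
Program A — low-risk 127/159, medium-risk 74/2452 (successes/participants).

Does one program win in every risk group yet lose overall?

Low-risk: Program B 89/127 = 70.1%, Program A 127/159 = 79.9% → Program A
Medium-risk: Program B 319/1928 = 16.5%, Program A 74/2452 = 3.0% → Program B
Overall: Program B 408/2055 = 19.9%, Program A 201/2611 = 7.7% → Program B
Neither sweeps: Program B wins 1 of 2 groups, Program A wins 1. Program B wins overall but not every group — no Simpson reversal.

No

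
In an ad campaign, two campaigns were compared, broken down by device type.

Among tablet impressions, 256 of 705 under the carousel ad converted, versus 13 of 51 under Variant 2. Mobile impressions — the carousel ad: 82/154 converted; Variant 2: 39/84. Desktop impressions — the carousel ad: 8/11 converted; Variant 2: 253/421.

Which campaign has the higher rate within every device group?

Tablet: the carousel ad 256/705 = 36.3%, Variant 2 13/51 = 25.5% → the carousel ad
Mobile: the carousel ad 82/154 = 53.2%, Variant 2 39/84 = 46.4% → the carousel ad
Desktop: the carousel ad 8/11 = 72.7%, Variant 2 253/421 = 60.1% → the carousel ad
The carousel ad has the higher rate in all 3 groups.

the carousel ad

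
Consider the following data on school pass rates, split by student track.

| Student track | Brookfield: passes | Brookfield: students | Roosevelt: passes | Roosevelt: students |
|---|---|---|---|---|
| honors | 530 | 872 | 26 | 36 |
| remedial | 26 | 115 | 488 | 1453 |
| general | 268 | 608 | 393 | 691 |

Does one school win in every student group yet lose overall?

Honors: Brookfield 530/872 = 60.8%, Roosevelt 26/36 = 72.2% → Roosevelt
Remedial: Brookfield 26/115 = 22.6%, Roosevelt 488/1453 = 33.6% → Roosevelt
General: Brookfield 268/608 = 44.1%, Roosevelt 393/691 = 56.9% → Roosevelt
Overall: Brookfield 824/1595 = 51.7%, Roosevelt 907/2180 = 41.6% → Brookfield
Roosevelt wins each student group but Brookfield wins overall — the comparison reverses. Roosevelt's students skew toward remedial, which has a lower base rate.

Yes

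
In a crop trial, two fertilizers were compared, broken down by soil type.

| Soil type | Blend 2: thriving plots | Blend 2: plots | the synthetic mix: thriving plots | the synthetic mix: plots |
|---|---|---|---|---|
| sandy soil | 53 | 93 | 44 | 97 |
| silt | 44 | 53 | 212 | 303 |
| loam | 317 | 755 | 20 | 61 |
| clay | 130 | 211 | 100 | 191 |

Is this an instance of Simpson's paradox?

Sandy soil: Blend 2 53/93 = 57.0%, the synthetic mix 44/97 = 45.4% → Blend 2
Silt: Blend 2 44/53 = 83.0%, the synthetic mix 212/303 = 70.0% → Blend 2
Loam: Blend 2 317/755 = 42.0%, the synthetic mix 20/61 = 32.8% → Blend 2
Clay: Blend 2 130/211 = 61.6%, the synthetic mix 100/191 = 52.4% → Blend 2
Overall: Blend 2 544/1112 = 48.9%, the synthetic mix 376/652 = 57.7% → the synthetic mix
Blend 2 wins each soil group but the synthetic mix wins overall — the comparison reverses. Blend 2's plots skew toward loam, which has a lower base rate.

Yes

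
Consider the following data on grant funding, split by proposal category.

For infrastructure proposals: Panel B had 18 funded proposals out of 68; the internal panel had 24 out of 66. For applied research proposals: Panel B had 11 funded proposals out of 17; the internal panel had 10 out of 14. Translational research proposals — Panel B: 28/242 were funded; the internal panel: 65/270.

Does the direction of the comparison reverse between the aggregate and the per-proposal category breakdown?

No

Infrastructure: Panel B 18/68 = 26.5%, the internal panel 24/66 = 36.4% → the internal panel
Applied research: Panel B 11/17 = 64.7%, the internal panel 10/14 = 71.4% → the internal panel
Translational research: Panel B 28/242 = 11.6%, the internal panel 65/270 = 24.1% → the internal panel
Overall: Panel B 57/327 = 17.4%, the internal panel 99/350 = 28.3% → the internal panel
The internal panel wins overall and in every proposal group — no reversal.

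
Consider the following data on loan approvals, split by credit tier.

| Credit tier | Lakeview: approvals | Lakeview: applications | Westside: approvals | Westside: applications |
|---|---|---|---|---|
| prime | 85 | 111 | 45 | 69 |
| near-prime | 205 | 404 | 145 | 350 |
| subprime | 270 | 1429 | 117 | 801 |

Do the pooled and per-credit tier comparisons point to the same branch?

Yes

Prime: Lakeview 85/111 = 76.6%, Westside 45/69 = 65.2% → Lakeview
Near-prime: Lakeview 205/404 = 50.7%, Westside 145/350 = 41.4% → Lakeview
Subprime: Lakeview 270/1429 = 18.9%, Westside 117/801 = 14.6% → Lakeview
Overall: Lakeview 560/1944 = 28.8%, Westside 307/1220 = 25.2% → Lakeview
Lakeview wins overall and in every credit group — no reversal.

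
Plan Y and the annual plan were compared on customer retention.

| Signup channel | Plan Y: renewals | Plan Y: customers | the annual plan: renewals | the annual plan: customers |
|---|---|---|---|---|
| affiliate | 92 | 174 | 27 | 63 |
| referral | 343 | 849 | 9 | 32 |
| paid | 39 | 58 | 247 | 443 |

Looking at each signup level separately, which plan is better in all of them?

Affiliate: Plan Y 92/174 = 52.9%, the annual plan 27/63 = 42.9% → Plan Y
Referral: Plan Y 343/849 = 40.4%, the annual plan 9/32 = 28.1% → Plan Y
Paid: Plan Y 39/58 = 67.2%, the annual plan 247/443 = 55.8% → Plan Y
Plan Y has the higher rate in all 3 groups.

Plan Y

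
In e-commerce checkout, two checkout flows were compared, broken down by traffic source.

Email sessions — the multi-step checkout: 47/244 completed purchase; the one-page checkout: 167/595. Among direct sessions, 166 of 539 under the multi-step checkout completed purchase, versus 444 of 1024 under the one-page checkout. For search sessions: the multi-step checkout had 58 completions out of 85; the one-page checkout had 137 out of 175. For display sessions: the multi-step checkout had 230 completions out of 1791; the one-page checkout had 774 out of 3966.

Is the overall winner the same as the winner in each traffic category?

Yes

Email: the multi-step checkout 47/244 = 19.3%, the one-page checkout 167/595 = 28.1% → the one-page checkout
Direct: the multi-step checkout 166/539 = 30.8%, the one-page checkout 444/1024 = 43.4% → the one-page checkout
Search: the multi-step checkout 58/85 = 68.2%, the one-page checkout 137/175 = 78.3% → the one-page checkout
Display: the multi-step checkout 230/1791 = 12.8%, the one-page checkout 774/3966 = 19.5% → the one-page checkout
Overall: the multi-step checkout 501/2659 = 18.8%, the one-page checkout 1522/5760 = 26.4% → the one-page checkout
The one-page checkout wins overall and in every traffic group — no reversal.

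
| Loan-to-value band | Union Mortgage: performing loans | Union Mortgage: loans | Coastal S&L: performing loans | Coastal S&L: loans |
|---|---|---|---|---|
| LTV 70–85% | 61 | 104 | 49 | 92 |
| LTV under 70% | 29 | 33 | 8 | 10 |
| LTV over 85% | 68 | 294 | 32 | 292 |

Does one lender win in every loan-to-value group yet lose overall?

LTV 70–85%: Union Mortgage 61/104 = 58.7%, Coastal S&L 49/92 = 53.3% → Union Mortgage
LTV under 70%: Union Mortgage 29/33 = 87.9%, Coastal S&L 8/10 = 80.0% → Union Mortgage
LTV over 85%: Union Mortgage 68/294 = 23.1%, Coastal S&L 32/292 = 11.0% → Union Mortgage
Overall: Union Mortgage 158/431 = 36.7%, Coastal S&L 89/394 = 22.6% → Union Mortgage
Union Mortgage wins overall and in every loan-to-value group — no reversal.

No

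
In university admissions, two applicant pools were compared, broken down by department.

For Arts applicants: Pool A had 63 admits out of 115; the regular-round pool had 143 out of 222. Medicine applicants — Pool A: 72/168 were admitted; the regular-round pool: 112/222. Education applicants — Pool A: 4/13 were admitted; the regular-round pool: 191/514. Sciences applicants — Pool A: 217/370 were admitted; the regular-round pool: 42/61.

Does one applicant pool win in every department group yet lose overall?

Arts: Pool A 63/115 = 54.8%, the regular-round pool 143/222 = 64.4% → the regular-round pool
Medicine: Pool A 72/168 = 42.9%, the regular-round pool 112/222 = 50.5% → the regular-round pool
Education: Pool A 4/13 = 30.8%, the regular-round pool 191/514 = 37.2% → the regular-round pool
Sciences: Pool A 217/370 = 58.6%, the regular-round pool 42/61 = 68.9% → the regular-round pool
Overall: Pool A 356/666 = 53.5%, the regular-round pool 488/1019 = 47.9% → Pool A
The regular-round pool wins each department group but Pool A wins overall — the comparison reverses. The regular-round pool's applicants skew toward Education, which has a lower base rate.

Yes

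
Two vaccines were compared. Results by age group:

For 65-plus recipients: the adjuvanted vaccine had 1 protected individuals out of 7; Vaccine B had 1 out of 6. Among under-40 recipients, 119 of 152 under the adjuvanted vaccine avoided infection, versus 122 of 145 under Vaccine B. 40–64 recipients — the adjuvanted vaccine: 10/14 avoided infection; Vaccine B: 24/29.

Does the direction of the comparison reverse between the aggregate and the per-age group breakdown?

No

65-plus: the adjuvanted vaccine 1/7 = 14.3%, Vaccine B 1/6 = 16.7% → Vaccine B
Under-40: the adjuvanted vaccine 119/152 = 78.3%, Vaccine B 122/145 = 84.1% → Vaccine B
40–64: the adjuvanted vaccine 10/14 = 71.4%, Vaccine B 24/29 = 82.8% → Vaccine B
Overall: the adjuvanted vaccine 130/173 = 75.1%, Vaccine B 147/180 = 81.7% → Vaccine B
Vaccine B wins overall and in every age group — no reversal.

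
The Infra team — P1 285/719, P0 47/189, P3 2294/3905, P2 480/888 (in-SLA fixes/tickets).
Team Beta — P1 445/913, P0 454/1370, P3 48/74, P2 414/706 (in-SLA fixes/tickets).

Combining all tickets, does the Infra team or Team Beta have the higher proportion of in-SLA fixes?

the Infra team

P1: the Infra team 285/719 = 39.6%, Team Beta 445/913 = 48.7% → Team Beta
P0: the Infra team 47/189 = 24.9%, Team Beta 454/1370 = 33.1% → Team Beta
P3: the Infra team 2294/3905 = 58.7%, Team Beta 48/74 = 64.9% → Team Beta
P2: the Infra team 480/888 = 54.1%, Team Beta 414/706 = 58.6% → Team Beta
Overall: the Infra team 3106/5701 = 54.5%, Team Beta 1361/3063 = 44.4% → the Infra team
(Team Beta wins every ticket group but the Infra team wins overall — Team Beta's tickets skew toward the low-rate P0 group.)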